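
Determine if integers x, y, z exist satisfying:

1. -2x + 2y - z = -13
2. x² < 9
Yes

Take x = 0, y = 0, z = 13. Substituting into each constraint:
  (1) -2(0) + 2(0) + (-13) = -13 ✓
  (2) x² = (0)² = 0, and 0 < 9 ✓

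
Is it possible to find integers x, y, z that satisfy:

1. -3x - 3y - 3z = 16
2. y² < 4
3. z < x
No

Even the single constraint (-3x - 3y - 3z = 16) is infeasible over the integers.

  - -3x - 3y - 3z = 16: every term on the left is divisible by 3, so the LHS ≡ 0 (mod 3), but the RHS 16 is not — no integer solution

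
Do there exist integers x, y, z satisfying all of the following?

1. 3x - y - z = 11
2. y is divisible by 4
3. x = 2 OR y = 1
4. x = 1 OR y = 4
Yes

Take x = 2, y = 4, z = -9. Substituting into each constraint:
  (1) 3(2) + (-4) + 9 = 11 ✓
  (2) 4 = 4 × 1, remainder 0 ✓
  (3) x = 2, target 2 ✓ (first branch holds)
  (4) y = 4, target 4 ✓ (second branch holds)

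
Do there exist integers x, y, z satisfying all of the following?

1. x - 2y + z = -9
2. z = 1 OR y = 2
Yes

Take x = 0, y = 2, z = -5. Substituting into each constraint:
  (1) 0 - 2(2) + (-5) = -9 ✓
  (2) y = 2, target 2 ✓ (second branch holds)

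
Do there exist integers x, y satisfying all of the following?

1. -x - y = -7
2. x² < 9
Yes

Take x = 0, y = 7. Substituting into each constraint:
  (1) 0 + (-7) = -7 ✓
  (2) x² = (0)² = 0, and 0 < 9 ✓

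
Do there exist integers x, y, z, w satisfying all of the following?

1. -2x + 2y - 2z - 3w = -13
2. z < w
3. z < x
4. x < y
Yes

Take x = 0, y = 1, z = -3, w = 7. Substituting into each constraint:
  (1) -2(0) + 2(1) - 2(-3) - 3(7) = -13 ✓
  (2) -3 < 7 ✓
  (3) -3 < 0 ✓
  (4) 0 < 1 ✓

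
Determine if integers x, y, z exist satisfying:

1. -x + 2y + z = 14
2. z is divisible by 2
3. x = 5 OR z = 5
No

The full constraint system is jointly infeasible over the integers. Each constraint and what it forces:

  - -x + 2y + z = 14: is a linear equation tying the variables together
  - z is divisible by 2: restricts z to multiples of 2
  - x = 5 OR z = 5: forces a choice: either x = 5 or z = 5

Split on the disjunction (x = 5 OR z = 5):
  • If x = 5: with x = 5, writing z = 2z', every remaining term of the linear equation is divisible by 2, so the left side is ≡ 0 (mod 2); but the right side 19 ≡ 1 (mod 2). No integers can satisfy it.
  • If z = 5: this contradicts the divisibility constraint — 5 is not a multiple of 2.
Both branches are infeasible, so the system has no integer solution.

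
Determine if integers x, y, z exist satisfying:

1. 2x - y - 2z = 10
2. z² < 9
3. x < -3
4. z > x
Yes

Take x = -4, y = -18, z = 0. Substituting into each constraint:
  (1) 2(-4) + 18 - 2(0) = 10 ✓
  (2) z² = (0)² = 0, and 0 < 9 ✓
  (3) -4 < -3 ✓
  (4) 0 > -4 ✓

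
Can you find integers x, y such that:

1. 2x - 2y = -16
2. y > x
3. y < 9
Yes

Take x = 0, y = 8. Substituting into each constraint:
  (1) 2(0) - 2(8) = -16 ✓
  (2) 8 > 0 ✓
  (3) 8 < 9 ✓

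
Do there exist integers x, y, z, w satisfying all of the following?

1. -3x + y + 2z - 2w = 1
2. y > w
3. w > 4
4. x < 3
Yes

Take x = -1, y = 6, z = 1, w = 5. Substituting into each constraint:
  (1) -3(-1) + 6 + 2(1) - 2(5) = 1 ✓
  (2) 6 > 5 ✓
  (3) 5 > 4 ✓
  (4) -1 < 3 ✓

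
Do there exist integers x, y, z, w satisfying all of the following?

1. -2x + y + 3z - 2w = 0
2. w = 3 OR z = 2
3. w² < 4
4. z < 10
Yes

Take x = 3, y = 0, z = 2, w = 0. Substituting into each constraint:
  (1) -2(3) + 0 + 3(2) - 2(0) = 0 ✓
  (2) z = 2, target 2 ✓ (second branch holds)
  (3) w² = (0)² = 0, and 0 < 4 ✓
  (4) 2 < 10 ✓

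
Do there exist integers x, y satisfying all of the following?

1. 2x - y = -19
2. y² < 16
Yes

Take x = -10, y = -1. Substituting into each constraint:
  (1) 2(-10) + 1 = -19 ✓
  (2) y² = (-1)² = 1, and 1 < 16 ✓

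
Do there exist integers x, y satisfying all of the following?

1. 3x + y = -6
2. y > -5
Yes

Take x = -1, y = -3. Substituting into each constraint:
  (1) 3(-1) + (-3) = -6 ✓
  (2) -3 > -5 ✓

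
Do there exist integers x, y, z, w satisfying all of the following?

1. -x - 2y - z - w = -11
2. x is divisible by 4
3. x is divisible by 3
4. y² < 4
Yes

Take x = 0, y = 0, z = 0, w = 11. Substituting into each constraint:
  (1) 0 - 2(0) + 0 + (-11) = -11 ✓
  (2) 0 = 4 × 0, remainder 0 ✓
  (3) 0 = 3 × 0, remainder 0 ✓
  (4) y² = (0)² = 0, and 0 < 4 ✓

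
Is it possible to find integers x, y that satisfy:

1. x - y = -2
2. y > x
Yes

Take x = -2, y = 0. Substituting into each constraint:
  (1) (-2) + 0 = -2 ✓
  (2) 0 > -2 ✓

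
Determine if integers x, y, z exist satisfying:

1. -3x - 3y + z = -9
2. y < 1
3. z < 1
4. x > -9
Yes

Take x = 3, y = 0, z = 0. Substituting into each constraint:
  (1) -3(3) - 3(0) + 0 = -9 ✓
  (2) 0 < 1 ✓
  (3) 0 < 1 ✓
  (4) 3 > -9 ✓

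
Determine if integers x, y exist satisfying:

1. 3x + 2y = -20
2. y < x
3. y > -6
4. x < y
No

A contradictory subset is {y < x, x < y}. No integer assignment can satisfy these jointly:

  - y < x: bounds one variable relative to another variable
  - x < y: bounds one variable relative to another variable

Direct contradiction: x > y and y > x cannot both hold.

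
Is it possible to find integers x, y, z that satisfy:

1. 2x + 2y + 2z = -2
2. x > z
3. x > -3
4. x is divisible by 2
Yes

Take x = 0, y = 0, z = -1. Substituting into each constraint:
  (1) 2(0) + 2(0) + 2(-1) = -2 ✓
  (2) 0 > -1 ✓
  (3) 0 > -3 ✓
  (4) 0 = 2 × 0, remainder 0 ✓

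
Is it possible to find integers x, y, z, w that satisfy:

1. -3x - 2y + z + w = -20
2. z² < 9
Yes

Take x = 6, y = 1, z = 0, w = 0. Substituting into each constraint:
  (1) -3(6) - 2(1) + 0 + 0 = -20 ✓
  (2) z² = (0)² = 0, and 0 < 9 ✓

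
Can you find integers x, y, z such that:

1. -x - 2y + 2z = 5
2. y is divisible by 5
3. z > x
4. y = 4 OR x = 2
No

A contradictory subset is {-x - 2y + 2z = 5, y is divisible by 5, y = 4 OR x = 2}. No integer assignment can satisfy these jointly:

  - -x - 2y + 2z = 5: is a linear equation tying the variables together
  - y is divisible by 5: restricts y to multiples of 5
  - y = 4 OR x = 2: forces a choice: either y = 4 or x = 2

Split on the disjunction (y = 4 OR x = 2):
  • If y = 4: this contradicts the divisibility constraint — 4 is not a multiple of 5.
  • If x = 2: with x = 2, writing y = 5y', every remaining term of the linear equation is divisible by 2, so the left side is ≡ 0 (mod 2); but the right side 7 ≡ 1 (mod 2). No integers can satisfy it.
Both branches are infeasible, so the system has no integer solution.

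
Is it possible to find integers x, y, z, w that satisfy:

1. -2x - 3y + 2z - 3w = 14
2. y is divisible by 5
Yes

Take x = 0, y = 0, z = 7, w = 0. Substituting into each constraint:
  (1) -2(0) - 3(0) + 2(7) - 3(0) = 14 ✓
  (2) 0 = 5 × 0, remainder 0 ✓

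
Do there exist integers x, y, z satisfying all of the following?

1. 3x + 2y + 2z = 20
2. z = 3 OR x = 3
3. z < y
Yes

Take x = 2, y = 4, z = 3. Substituting into each constraint:
  (1) 3(2) + 2(4) + 2(3) = 20 ✓
  (2) z = 3, target 3 ✓ (first branch holds)
  (3) 3 < 4 ✓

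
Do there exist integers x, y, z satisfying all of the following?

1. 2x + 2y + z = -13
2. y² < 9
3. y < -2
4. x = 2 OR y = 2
No

A contradictory subset is {y² < 9, y < -2}. No integer assignment can satisfy these jointly:

  - y² < 9: restricts y to |y| ≤ 2
  - y < -2: bounds one variable relative to a constant

Direct contradiction: the bounds on y require y ≥ -2 and y ≤ -3 simultaneously, which is empty.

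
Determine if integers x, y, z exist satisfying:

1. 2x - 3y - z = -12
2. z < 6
Yes

Take x = 0, y = 4, z = 0. Substituting into each constraint:
  (1) 2(0) - 3(4) + 0 = -12 ✓
  (2) 0 < 6 ✓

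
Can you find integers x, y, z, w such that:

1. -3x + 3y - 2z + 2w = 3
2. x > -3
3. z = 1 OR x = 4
Yes

Take x = -1, y = 0, z = 1, w = 1. Substituting into each constraint:
  (1) -3(-1) + 3(0) - 2(1) + 2(1) = 3 ✓
  (2) -1 > -3 ✓
  (3) z = 1, target 1 ✓ (first branch holds)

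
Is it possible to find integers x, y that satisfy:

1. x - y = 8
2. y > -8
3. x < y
No

A contradictory subset is {x - y = 8, x < y}. No integer assignment can satisfy these jointly:

  - x - y = 8: is a linear equation tying the variables together
  - x < y: bounds one variable relative to another variable

From the equation, x − y = 8, i.e. y − x = -8; but y > x requires y − x ≥ 1. Contradiction.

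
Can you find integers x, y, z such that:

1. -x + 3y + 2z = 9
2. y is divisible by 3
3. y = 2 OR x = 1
Yes

Take x = 1, y = 6, z = -4. Substituting into each constraint:
  (1) (-1) + 3(6) + 2(-4) = 9 ✓
  (2) 6 = 3 × 2, remainder 0 ✓
  (3) x = 1, target 1 ✓ (second branch holds)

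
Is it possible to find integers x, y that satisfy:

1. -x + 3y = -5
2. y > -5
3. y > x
Yes

Take x = -4, y = -3. Substituting into each constraint:
  (1) 4 + 3(-3) = -5 ✓
  (2) -3 > -5 ✓
  (3) -3 > -4 ✓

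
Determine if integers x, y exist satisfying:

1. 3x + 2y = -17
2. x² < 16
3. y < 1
Yes

Take x = 1, y = -10. Substituting into each constraint:
  (1) 3(1) + 2(-10) = -17 ✓
  (2) x² = (1)² = 1, and 1 < 16 ✓
  (3) -10 < 1 ✓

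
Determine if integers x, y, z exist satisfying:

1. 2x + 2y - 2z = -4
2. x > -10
Yes

Take x = 0, y = 0, z = 2. Substituting into each constraint:
  (1) 2(0) + 2(0) - 2(2) = -4 ✓
  (2) 0 > -10 ✓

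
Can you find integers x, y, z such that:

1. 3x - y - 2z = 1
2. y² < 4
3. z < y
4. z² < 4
Yes

Take x = 0, y = 1, z = -1. Substituting into each constraint:
  (1) 3(0) + (-1) - 2(-1) = 1 ✓
  (2) y² = (1)² = 1, and 1 < 4 ✓
  (3) -1 < 1 ✓
  (4) z² = (-1)² = 1, and 1 < 4 ✓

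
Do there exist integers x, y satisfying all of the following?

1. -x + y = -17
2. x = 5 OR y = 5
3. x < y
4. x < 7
No

A contradictory subset is {-x + y = -17, x < y}. No integer assignment can satisfy these jointly:

  - -x + y = -17: is a linear equation tying the variables together
  - x < y: bounds one variable relative to another variable

From the equation, x − y = 17, i.e. y − x = -17; but y > x requires y − x ≥ 1. Contradiction.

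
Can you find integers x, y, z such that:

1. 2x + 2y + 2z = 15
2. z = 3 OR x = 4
No

Even the single constraint (2x + 2y + 2z = 15) is infeasible over the integers.

  - 2x + 2y + 2z = 15: every term on the left is divisible by 2, so the LHS ≡ 0 (mod 2), but the RHS 15 is not — no integer solution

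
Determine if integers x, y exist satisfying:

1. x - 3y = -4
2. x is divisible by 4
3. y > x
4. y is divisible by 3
Yes

Take x = -4, y = 0. Substituting into each constraint:
  (1) (-4) - 3(0) = -4 ✓
  (2) -4 = 4 × -1, remainder 0 ✓
  (3) 0 > -4 ✓
  (4) 0 = 3 × 0, remainder 0 ✓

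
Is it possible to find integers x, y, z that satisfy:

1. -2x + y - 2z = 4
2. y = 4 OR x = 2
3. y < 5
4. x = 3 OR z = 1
Yes

Take x = 3, y = 4, z = -3. Substituting into each constraint:
  (1) -2(3) + 4 - 2(-3) = 4 ✓
  (2) y = 4, target 4 ✓ (first branch holds)
  (3) 4 < 5 ✓
  (4) x = 3, target 3 ✓ (first branch holds)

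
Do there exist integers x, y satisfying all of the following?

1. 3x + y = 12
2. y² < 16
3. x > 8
No

The full constraint system is jointly infeasible over the integers. Each constraint and what it forces:

  - 3x + y = 12: is a linear equation tying the variables together
  - y² < 16: restricts y to |y| ≤ 3
  - x > 8: bounds one variable relative to a constant

Range argument: with x ∈ [9, ∞], y ∈ [-3, 3], the left side of the equation is at least 24, but the right side is 12 < 24. No integer solution exists.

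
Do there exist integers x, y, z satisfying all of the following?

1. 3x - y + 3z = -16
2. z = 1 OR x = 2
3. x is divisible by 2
Yes

Take x = 2, y = 1, z = -7. Substituting into each constraint:
  (1) 3(2) + (-1) + 3(-7) = -16 ✓
  (2) x = 2, target 2 ✓ (second branch holds)
  (3) 2 = 2 × 1, remainder 0 ✓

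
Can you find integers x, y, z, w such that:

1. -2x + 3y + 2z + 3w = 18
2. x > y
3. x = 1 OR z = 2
Yes

Take x = 1, y = 0, z = 1, w = 6. Substituting into each constraint:
  (1) -2(1) + 3(0) + 2(1) + 3(6) = 18 ✓
  (2) 1 > 0 ✓
  (3) x = 1, target 1 ✓ (first branch holds)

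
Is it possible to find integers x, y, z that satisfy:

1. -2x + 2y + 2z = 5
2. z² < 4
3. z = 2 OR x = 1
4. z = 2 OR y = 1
No

Even the single constraint (-2x + 2y + 2z = 5) is infeasible over the integers.

  - -2x + 2y + 2z = 5: every term on the left is divisible by 2, so the LHS ≡ 0 (mod 2), but the RHS 5 is not — no integer solution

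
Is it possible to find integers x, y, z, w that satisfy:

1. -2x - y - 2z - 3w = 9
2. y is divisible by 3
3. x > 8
Yes

Take x = 9, y = 0, z = 0, w = -9. Substituting into each constraint:
  (1) -2(9) + 0 - 2(0) - 3(-9) = 9 ✓
  (2) 0 = 3 × 0, remainder 0 ✓
  (3) 9 > 8 ✓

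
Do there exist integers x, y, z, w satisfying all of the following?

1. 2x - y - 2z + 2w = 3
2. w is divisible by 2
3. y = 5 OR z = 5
Yes

Take x = 0, y = -13, z = 5, w = 0. Substituting into each constraint:
  (1) 2(0) + 13 - 2(5) + 2(0) = 3 ✓
  (2) 0 = 2 × 0, remainder 0 ✓
  (3) z = 5, target 5 ✓ (second branch holds)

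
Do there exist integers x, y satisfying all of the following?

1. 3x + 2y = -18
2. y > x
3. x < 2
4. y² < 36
Yes

Take x = -4, y = -3. Substituting into each constraint:
  (1) 3(-4) + 2(-3) = -18 ✓
  (2) -3 > -4 ✓
  (3) -4 < 2 ✓
  (4) y² = (-3)² = 9, and 9 < 36 ✓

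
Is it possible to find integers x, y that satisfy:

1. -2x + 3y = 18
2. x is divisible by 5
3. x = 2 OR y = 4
No

The full constraint system is jointly infeasible over the integers. Each constraint and what it forces:

  - -2x + 3y = 18: is a linear equation tying the variables together
  - x is divisible by 5: restricts x to multiples of 5
  - x = 2 OR y = 4: forces a choice: either x = 2 or y = 4

Split on the disjunction (x = 2 OR y = 4):
  • If x = 2: this contradicts the divisibility constraint — 2 is not a multiple of 5.
  • If y = 4: with y = 4, writing x = 5x', every remaining term of the linear equation is divisible by 10, so the left side is ≡ 0 (mod 10); but the right side 6 ≡ 6 (mod 10). No integers can satisfy it.
Both branches are infeasible, so the system has no integer solution.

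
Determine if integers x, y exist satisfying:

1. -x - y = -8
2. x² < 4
Yes

Take x = 0, y = 8. Substituting into each constraint:
  (1) 0 + (-8) = -8 ✓
  (2) x² = (0)² = 0, and 0 < 4 ✓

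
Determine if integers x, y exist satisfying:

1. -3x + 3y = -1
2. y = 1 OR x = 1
No

Even the single constraint (-3x + 3y = -1) is infeasible over the integers.

  - -3x + 3y = -1: every term on the left is divisible by 3, so the LHS ≡ 0 (mod 3), but the RHS -1 is not — no integer solution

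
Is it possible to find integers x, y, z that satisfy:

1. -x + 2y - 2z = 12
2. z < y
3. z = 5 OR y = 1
Yes

Take x = -10, y = 1, z = 0. Substituting into each constraint:
  (1) 10 + 2(1) - 2(0) = 12 ✓
  (2) 0 < 1 ✓
  (3) y = 1, target 1 ✓ (second branch holds)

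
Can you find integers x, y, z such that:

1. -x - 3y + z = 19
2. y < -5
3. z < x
Yes

Take x = 0, y = -7, z = -2. Substituting into each constraint:
  (1) 0 - 3(-7) + (-2) = 19 ✓
  (2) -7 < -5 ✓
  (3) -2 < 0 ✓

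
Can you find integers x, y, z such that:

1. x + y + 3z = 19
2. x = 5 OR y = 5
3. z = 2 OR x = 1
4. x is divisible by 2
Yes

Take x = 8, y = 5, z = 2. Substituting into each constraint:
  (1) 8 + 5 + 3(2) = 19 ✓
  (2) y = 5, target 5 ✓ (second branch holds)
  (3) z = 2, target 2 ✓ (first branch holds)
  (4) 8 = 2 × 4, remainder 0 ✓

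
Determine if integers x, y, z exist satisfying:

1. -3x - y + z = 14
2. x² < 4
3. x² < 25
Yes

Take x = 0, y = -14, z = 0. Substituting into each constraint:
  (1) -3(0) + 14 + 0 = 14 ✓
  (2) x² = (0)² = 0, and 0 < 4 ✓
  (3) x² = (0)² = 0, and 0 < 25 ✓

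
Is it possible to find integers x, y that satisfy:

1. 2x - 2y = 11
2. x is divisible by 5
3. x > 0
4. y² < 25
No

Even the single constraint (2x - 2y = 11) is infeasible over the integers.

  - 2x - 2y = 11: every term on the left is divisible by 2, so the LHS ≡ 0 (mod 2), but the RHS 11 is not — no integer solution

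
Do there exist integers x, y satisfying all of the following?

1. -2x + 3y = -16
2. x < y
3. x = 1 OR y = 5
No

The full constraint system is jointly infeasible over the integers. Each constraint and what it forces:

  - -2x + 3y = -16: is a linear equation tying the variables together
  - x < y: bounds one variable relative to another variable
  - x = 1 OR y = 5: forces a choice: either x = 1 or y = 5

Split on the disjunction (x = 1 OR y = 5):
  • If x = 1: with x = 1, every remaining term of the linear equation is divisible by 3, so the left side is ≡ 0 (mod 3); but the right side -14 ≡ 1 (mod 3). No integers can satisfy it.
  • If y = 5: with y = 5, every remaining term of the linear equation is divisible by 2, so the left side is ≡ 0 (mod 2); but the right side -31 ≡ 1 (mod 2). No integers can satisfy it.
Both branches are infeasible, so the system has no integer solution.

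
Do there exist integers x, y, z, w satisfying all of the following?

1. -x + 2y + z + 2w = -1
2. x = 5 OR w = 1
Yes

Take x = 5, y = 2, z = 0, w = 0. Substituting into each constraint:
  (1) (-5) + 2(2) + 0 + 2(0) = -1 ✓
  (2) x = 5, target 5 ✓ (first branch holds)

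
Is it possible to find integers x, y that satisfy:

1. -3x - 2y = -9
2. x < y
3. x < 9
Yes

Take x = 1, y = 3. Substituting into each constraint:
  (1) -3(1) - 2(3) = -9 ✓
  (2) 1 < 3 ✓
  (3) 1 < 9 ✓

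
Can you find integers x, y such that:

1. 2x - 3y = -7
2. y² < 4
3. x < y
Yes

Take x = -5, y = -1. Substituting into each constraint:
  (1) 2(-5) - 3(-1) = -7 ✓
  (2) y² = (-1)² = 1, and 1 < 4 ✓
  (3) -5 < -1 ✓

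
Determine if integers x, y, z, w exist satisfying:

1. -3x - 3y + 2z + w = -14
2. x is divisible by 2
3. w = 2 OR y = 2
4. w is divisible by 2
Yes

Take x = 0, y = 2, z = -4, w = 0. Substituting into each constraint:
  (1) -3(0) - 3(2) + 2(-4) + 0 = -14 ✓
  (2) 0 = 2 × 0, remainder 0 ✓
  (3) y = 2, target 2 ✓ (second branch holds)
  (4) 0 = 2 × 0, remainder 0 ✓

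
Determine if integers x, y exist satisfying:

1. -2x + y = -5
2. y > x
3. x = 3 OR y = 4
No

The full constraint system is jointly infeasible over the integers. Each constraint and what it forces:

  - -2x + y = -5: is a linear equation tying the variables together
  - y > x: bounds one variable relative to another variable
  - x = 3 OR y = 4: forces a choice: either x = 3 or y = 4

Split on the disjunction (x = 3 OR y = 4):
  • If x = 3: the equation forces y = 1, giving (x, y) = (3, 1), which violates y > x.
  • If y = 4: with y = 4, every remaining term of the linear equation is divisible by 2, so the left side is ≡ 0 (mod 2); but the right side -9 ≡ 1 (mod 2). No integers can satisfy it.
Both branches are infeasible, so the system has no integer solution.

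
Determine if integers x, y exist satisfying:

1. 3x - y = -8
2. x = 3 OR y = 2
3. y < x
No

The full constraint system is jointly infeasible over the integers. Each constraint and what it forces:

  - 3x - y = -8: is a linear equation tying the variables together
  - x = 3 OR y = 2: forces a choice: either x = 3 or y = 2
  - y < x: bounds one variable relative to another variable

Split on the disjunction (x = 3 OR y = 2):
  • If x = 3: the equation forces y = 17, giving (x, y) = (3, 17), which violates x > y.
  • If y = 2: the equation forces x = -2, giving (y, x) = (2, -2), which violates x > y.
Both branches are infeasible, so the system has no integer solution.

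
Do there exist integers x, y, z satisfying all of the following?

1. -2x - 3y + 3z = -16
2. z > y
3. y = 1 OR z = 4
Yes

Take x = 11, y = 2, z = 4. Substituting into each constraint:
  (1) -2(11) - 3(2) + 3(4) = -16 ✓
  (2) 4 > 2 ✓
  (3) z = 4, target 4 ✓ (second branch holds)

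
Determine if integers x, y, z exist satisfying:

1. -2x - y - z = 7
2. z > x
Yes

Take x = 0, y = -8, z = 1. Substituting into each constraint:
  (1) -2(0) + 8 + (-1) = 7 ✓
  (2) 1 > 0 ✓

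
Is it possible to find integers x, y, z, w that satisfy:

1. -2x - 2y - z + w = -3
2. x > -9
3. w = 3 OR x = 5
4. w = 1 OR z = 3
Yes

Take x = 5, y = -3, z = 0, w = 1. Substituting into each constraint:
  (1) -2(5) - 2(-3) + 0 + 1 = -3 ✓
  (2) 5 > -9 ✓
  (3) x = 5, target 5 ✓ (second branch holds)
  (4) w = 1, target 1 ✓ (first branch holds)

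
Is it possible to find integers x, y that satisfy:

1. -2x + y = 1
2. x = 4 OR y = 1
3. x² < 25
Yes

Take x = 0, y = 1. Substituting into each constraint:
  (1) -2(0) + 1 = 1 ✓
  (2) y = 1, target 1 ✓ (second branch holds)
  (3) x² = (0)² = 0, and 0 < 25 ✓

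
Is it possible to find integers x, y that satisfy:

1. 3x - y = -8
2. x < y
Yes

Take x = -2, y = 2. Substituting into each constraint:
  (1) 3(-2) + (-2) = -8 ✓
  (2) -2 < 2 ✓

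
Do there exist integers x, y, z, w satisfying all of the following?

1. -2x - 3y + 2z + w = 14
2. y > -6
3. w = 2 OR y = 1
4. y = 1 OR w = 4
Yes

Take x = 0, y = 1, z = 9, w = -1. Substituting into each constraint:
  (1) -2(0) - 3(1) + 2(9) + (-1) = 14 ✓
  (2) 1 > -6 ✓
  (3) y = 1, target 1 ✓ (second branch holds)
  (4) y = 1, target 1 ✓ (first branch holds)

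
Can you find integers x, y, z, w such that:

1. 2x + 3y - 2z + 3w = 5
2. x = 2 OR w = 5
Yes

Take x = 0, y = 0, z = 5, w = 5. Substituting into each constraint:
  (1) 2(0) + 3(0) - 2(5) + 3(5) = 5 ✓
  (2) w = 5, target 5 ✓ (second branch holds)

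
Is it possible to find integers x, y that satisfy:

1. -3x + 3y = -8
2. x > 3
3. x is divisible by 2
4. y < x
No

Even the single constraint (-3x + 3y = -8) is infeasible over the integers.

  - -3x + 3y = -8: every term on the left is divisible by 3, so the LHS ≡ 0 (mod 3), but the RHS -8 is not — no integer solution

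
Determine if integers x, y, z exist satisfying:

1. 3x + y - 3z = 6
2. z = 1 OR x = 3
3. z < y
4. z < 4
Yes

Take x = 3, y = 3, z = 2. Substituting into each constraint:
  (1) 3(3) + 3 - 3(2) = 6 ✓
  (2) x = 3, target 3 ✓ (second branch holds)
  (3) 2 < 3 ✓
  (4) 2 < 4 ✓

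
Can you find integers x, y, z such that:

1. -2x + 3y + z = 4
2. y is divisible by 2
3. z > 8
Yes

Take x = 3, y = 0, z = 10. Substituting into each constraint:
  (1) -2(3) + 3(0) + 10 = 4 ✓
  (2) 0 = 2 × 0, remainder 0 ✓
  (3) 10 > 8 ✓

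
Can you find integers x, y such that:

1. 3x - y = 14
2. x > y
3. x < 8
Yes

Take x = 6, y = 4. Substituting into each constraint:
  (1) 3(6) + (-4) = 14 ✓
  (2) 6 > 4 ✓
  (3) 6 < 8 ✓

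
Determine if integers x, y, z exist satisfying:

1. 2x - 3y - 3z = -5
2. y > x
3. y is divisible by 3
Yes

Take x = -1, y = 0, z = 1. Substituting into each constraint:
  (1) 2(-1) - 3(0) - 3(1) = -5 ✓
  (2) 0 > -1 ✓
  (3) 0 = 3 × 0, remainder 0 ✓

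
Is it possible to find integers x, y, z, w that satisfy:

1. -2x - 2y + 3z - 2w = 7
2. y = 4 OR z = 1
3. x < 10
Yes

Take x = 0, y = 4, z = 5, w = 0. Substituting into each constraint:
  (1) -2(0) - 2(4) + 3(5) - 2(0) = 7 ✓
  (2) y = 4, target 4 ✓ (first branch holds)
  (3) 0 < 10 ✓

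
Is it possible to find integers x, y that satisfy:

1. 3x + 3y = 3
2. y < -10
Yes

Take x = 12, y = -11. Substituting into each constraint:
  (1) 3(12) + 3(-11) = 3 ✓
  (2) -11 < -10 ✓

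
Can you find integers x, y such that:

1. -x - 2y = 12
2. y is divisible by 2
Yes

Take x = -12, y = 0. Substituting into each constraint:
  (1) 12 - 2(0) = 12 ✓
  (2) 0 = 2 × 0, remainder 0 ✓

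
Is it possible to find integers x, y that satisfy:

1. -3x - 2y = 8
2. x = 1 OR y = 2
Yes

Take x = -4, y = 2. Substituting into each constraint:
  (1) -3(-4) - 2(2) = 8 ✓
  (2) y = 2, target 2 ✓ (second branch holds)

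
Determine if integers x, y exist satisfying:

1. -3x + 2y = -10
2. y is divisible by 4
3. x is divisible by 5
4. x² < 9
No

The full constraint system is jointly infeasible over the integers. Each constraint and what it forces:

  - -3x + 2y = -10: is a linear equation tying the variables together
  - y is divisible by 4: restricts y to multiples of 4
  - x is divisible by 5: restricts x to multiples of 5
  - x² < 9: restricts x to |x| ≤ 2

The bounds confine x to {0} with 5 | x. For each value, substitute into the equation:
  • x = 0: the equation forces y = -5, but 4 does not divide -5.
Every case fails, so no integer solution exists.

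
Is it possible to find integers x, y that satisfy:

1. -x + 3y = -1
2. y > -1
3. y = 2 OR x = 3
Yes

Take x = 7, y = 2. Substituting into each constraint:
  (1) (-7) + 3(2) = -1 ✓
  (2) 2 > -1 ✓
  (3) y = 2, target 2 ✓ (first branch holds)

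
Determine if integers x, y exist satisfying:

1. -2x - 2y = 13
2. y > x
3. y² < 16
No

Even the single constraint (-2x - 2y = 13) is infeasible over the integers.

  - -2x - 2y = 13: every term on the left is divisible by 2, so the LHS ≡ 0 (mod 2), but the RHS 13 is not — no integer solution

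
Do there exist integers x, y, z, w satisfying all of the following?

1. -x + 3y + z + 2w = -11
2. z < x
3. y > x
Yes

Take x = 0, y = 1, z = -2, w = -6. Substituting into each constraint:
  (1) 0 + 3(1) + (-2) + 2(-6) = -11 ✓
  (2) -2 < 0 ✓
  (3) 1 > 0 ✓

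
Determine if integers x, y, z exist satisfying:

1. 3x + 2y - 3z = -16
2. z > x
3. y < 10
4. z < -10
Yes

Take x = -13, y = -5, z = -11. Substituting into each constraint:
  (1) 3(-13) + 2(-5) - 3(-11) = -16 ✓
  (2) -11 > -13 ✓
  (3) -5 < 10 ✓
  (4) -11 < -10 ✓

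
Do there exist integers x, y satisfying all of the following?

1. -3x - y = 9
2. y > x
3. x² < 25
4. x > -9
Yes

Take x = -3, y = 0. Substituting into each constraint:
  (1) -3(-3) + 0 = 9 ✓
  (2) 0 > -3 ✓
  (3) x² = (-3)² = 9, and 9 < 25 ✓
  (4) -3 > -9 ✓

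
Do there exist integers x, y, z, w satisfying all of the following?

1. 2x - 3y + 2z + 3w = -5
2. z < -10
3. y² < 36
Yes

Take x = 1, y = -5, z = -11, w = 0. Substituting into each constraint:
  (1) 2(1) - 3(-5) + 2(-11) + 3(0) = -5 ✓
  (2) -11 < -10 ✓
  (3) y² = (-5)² = 25, and 25 < 36 ✓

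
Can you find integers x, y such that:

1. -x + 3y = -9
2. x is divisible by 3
Yes

Take x = 0, y = -3. Substituting into each constraint:
  (1) 0 + 3(-3) = -9 ✓
  (2) 0 = 3 × 0, remainder 0 ✓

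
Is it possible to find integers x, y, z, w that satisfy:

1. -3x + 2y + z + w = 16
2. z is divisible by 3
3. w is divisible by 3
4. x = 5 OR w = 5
Yes

Take x = 5, y = 11, z = 3, w = 6. Substituting into each constraint:
  (1) -3(5) + 2(11) + 3 + 6 = 16 ✓
  (2) 3 = 3 × 1, remainder 0 ✓
  (3) 6 = 3 × 2, remainder 0 ✓
  (4) x = 5, target 5 ✓ (first branch holds)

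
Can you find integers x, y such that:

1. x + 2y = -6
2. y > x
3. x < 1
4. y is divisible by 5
Yes

Take x = -6, y = 0. Substituting into each constraint:
  (1) (-6) + 2(0) = -6 ✓
  (2) 0 > -6 ✓
  (3) -6 < 1 ✓
  (4) 0 = 5 × 0, remainder 0 ✓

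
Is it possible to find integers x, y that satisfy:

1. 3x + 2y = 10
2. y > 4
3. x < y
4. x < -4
Yes

Take x = -6, y = 14. Substituting into each constraint:
  (1) 3(-6) + 2(14) = 10 ✓
  (2) 14 > 4 ✓
  (3) -6 < 14 ✓
  (4) -6 < -4 ✓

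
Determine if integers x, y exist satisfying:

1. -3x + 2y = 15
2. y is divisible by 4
Yes

Take x = -5, y = 0. Substituting into each constraint:
  (1) -3(-5) + 2(0) = 15 ✓
  (2) 0 = 4 × 0, remainder 0 ✓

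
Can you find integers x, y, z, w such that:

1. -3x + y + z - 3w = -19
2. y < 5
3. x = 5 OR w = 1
Yes

Take x = 5, y = 2, z = 0, w = 2. Substituting into each constraint:
  (1) -3(5) + 2 + 0 - 3(2) = -19 ✓
  (2) 2 < 5 ✓
  (3) x = 5, target 5 ✓ (first branch holds)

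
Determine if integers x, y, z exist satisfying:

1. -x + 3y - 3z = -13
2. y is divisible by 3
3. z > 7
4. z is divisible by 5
Yes

Take x = -17, y = 0, z = 10. Substituting into each constraint:
  (1) 17 + 3(0) - 3(10) = -13 ✓
  (2) 0 = 3 × 0, remainder 0 ✓
  (3) 10 > 7 ✓
  (4) 10 = 5 × 2, remainder 0 ✓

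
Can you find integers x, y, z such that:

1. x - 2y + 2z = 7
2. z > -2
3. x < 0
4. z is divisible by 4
Yes

Take x = -1, y = -4, z = 0. Substituting into each constraint:
  (1) (-1) - 2(-4) + 2(0) = 7 ✓
  (2) 0 > -2 ✓
  (3) -1 < 0 ✓
  (4) 0 = 4 × 0, remainder 0 ✓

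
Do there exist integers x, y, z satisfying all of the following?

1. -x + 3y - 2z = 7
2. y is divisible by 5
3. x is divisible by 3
Yes

Take x = 0, y = 5, z = 4. Substituting into each constraint:
  (1) 0 + 3(5) - 2(4) = 7 ✓
  (2) 5 = 5 × 1, remainder 0 ✓
  (3) 0 = 3 × 0, remainder 0 ✓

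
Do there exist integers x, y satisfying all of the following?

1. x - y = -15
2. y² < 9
Yes

Take x = -15, y = 0. Substituting into each constraint:
  (1) (-15) + 0 = -15 ✓
  (2) y² = (0)² = 0, and 0 < 9 ✓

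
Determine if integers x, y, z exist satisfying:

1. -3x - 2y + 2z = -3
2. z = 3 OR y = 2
Yes

Take x = 3, y = 0, z = 3. Substituting into each constraint:
  (1) -3(3) - 2(0) + 2(3) = -3 ✓
  (2) z = 3, target 3 ✓ (first branch holds)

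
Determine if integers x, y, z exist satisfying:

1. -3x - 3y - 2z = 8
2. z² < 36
Yes

Take x = 0, y = 0, z = -4. Substituting into each constraint:
  (1) -3(0) - 3(0) - 2(-4) = 8 ✓
  (2) z² = (-4)² = 16, and 16 < 36 ✓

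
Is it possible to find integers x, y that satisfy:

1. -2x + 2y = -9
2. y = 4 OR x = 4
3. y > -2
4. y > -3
No

Even the single constraint (-2x + 2y = -9) is infeasible over the integers.

  - -2x + 2y = -9: every term on the left is divisible by 2, so the LHS ≡ 0 (mod 2), but the RHS -9 is not — no integer solution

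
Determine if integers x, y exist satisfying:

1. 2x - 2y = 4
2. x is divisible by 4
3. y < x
Yes

Take x = 0, y = -2. Substituting into each constraint:
  (1) 2(0) - 2(-2) = 4 ✓
  (2) 0 = 4 × 0, remainder 0 ✓
  (3) -2 < 0 ✓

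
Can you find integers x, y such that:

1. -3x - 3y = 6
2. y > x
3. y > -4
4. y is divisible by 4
Yes

Take x = -2, y = 0. Substituting into each constraint:
  (1) -3(-2) - 3(0) = 6 ✓
  (2) 0 > -2 ✓
  (3) 0 > -4 ✓
  (4) 0 = 4 × 0, remainder 0 ✓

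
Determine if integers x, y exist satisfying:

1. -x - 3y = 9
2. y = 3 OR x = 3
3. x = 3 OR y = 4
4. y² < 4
No

The full constraint system is jointly infeasible over the integers. Each constraint and what it forces:

  - -x - 3y = 9: is a linear equation tying the variables together
  - y = 3 OR x = 3: forces a choice: either y = 3 or x = 3
  - x = 3 OR y = 4: forces a choice: either x = 3 or y = 4
  - y² < 4: restricts y to |y| ≤ 1

The bounds confine y to {-1, 0, 1}. For each value, substitute into the equation:
  • y = -1: the equation forces x = -6, but neither branch of (y = 3 OR x = 3) holds.
  • y = 0: the equation forces x = -9, but neither branch of (y = 3 OR x = 3) holds.
  • y = 1: the equation forces x = -12, but neither branch of (y = 3 OR x = 3) holds.
Every case fails, so no integer solution exists.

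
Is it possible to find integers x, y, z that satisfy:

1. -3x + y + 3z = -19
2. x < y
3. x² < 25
Yes

Take x = 1, y = 2, z = -6. Substituting into each constraint:
  (1) -3(1) + 2 + 3(-6) = -19 ✓
  (2) 1 < 2 ✓
  (3) x² = (1)² = 1, and 1 < 25 ✓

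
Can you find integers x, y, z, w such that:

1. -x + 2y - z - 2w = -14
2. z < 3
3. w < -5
Yes

Take x = 24, y = 0, z = 2, w = -6. Substituting into each constraint:
  (1) (-24) + 2(0) + (-2) - 2(-6) = -14 ✓
  (2) 2 < 3 ✓
  (3) -6 < -5 ✓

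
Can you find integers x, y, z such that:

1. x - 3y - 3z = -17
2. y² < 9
Yes

Take x = 1, y = 0, z = 6. Substituting into each constraint:
  (1) 1 - 3(0) - 3(6) = -17 ✓
  (2) y² = (0)² = 0, and 0 < 9 ✓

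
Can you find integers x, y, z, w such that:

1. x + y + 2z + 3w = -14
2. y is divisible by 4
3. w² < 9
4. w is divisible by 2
Yes

Take x = -14, y = 0, z = 0, w = 0. Substituting into each constraint:
  (1) (-14) + 0 + 2(0) + 3(0) = -14 ✓
  (2) 0 = 4 × 0, remainder 0 ✓
  (3) w² = (0)² = 0, and 0 < 9 ✓
  (4) 0 = 2 × 0, remainder 0 ✓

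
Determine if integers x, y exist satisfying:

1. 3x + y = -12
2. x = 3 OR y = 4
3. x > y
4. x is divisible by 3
Yes

Take x = 3, y = -21. Substituting into each constraint:
  (1) 3(3) + (-21) = -12 ✓
  (2) x = 3, target 3 ✓ (first branch holds)
  (3) 3 > -21 ✓
  (4) 3 = 3 × 1, remainder 0 ✓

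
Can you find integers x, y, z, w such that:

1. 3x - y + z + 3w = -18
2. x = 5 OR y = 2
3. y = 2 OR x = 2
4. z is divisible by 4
Yes

Take x = 0, y = 2, z = -4, w = -4. Substituting into each constraint:
  (1) 3(0) + (-2) + (-4) + 3(-4) = -18 ✓
  (2) y = 2, target 2 ✓ (second branch holds)
  (3) y = 2, target 2 ✓ (first branch holds)
  (4) -4 = 4 × -1, remainder 0 ✓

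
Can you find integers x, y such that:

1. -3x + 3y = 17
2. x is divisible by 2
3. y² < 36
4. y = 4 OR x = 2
No

Even the single constraint (-3x + 3y = 17) is infeasible over the integers.

  - -3x + 3y = 17: every term on the left is divisible by 3, so the LHS ≡ 0 (mod 3), but the RHS 17 is not — no integer solution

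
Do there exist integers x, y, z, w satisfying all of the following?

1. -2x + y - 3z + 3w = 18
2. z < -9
Yes

Take x = 6, y = 0, z = -10, w = 0. Substituting into each constraint:
  (1) -2(6) + 0 - 3(-10) + 3(0) = 18 ✓
  (2) -10 < -9 ✓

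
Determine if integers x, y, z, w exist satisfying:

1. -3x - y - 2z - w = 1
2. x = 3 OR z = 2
Yes

Take x = -2, y = 0, z = 2, w = 1. Substituting into each constraint:
  (1) -3(-2) + 0 - 2(2) + (-1) = 1 ✓
  (2) z = 2, target 2 ✓ (second branch holds)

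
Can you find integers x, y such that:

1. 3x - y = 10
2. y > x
Yes

Take x = 6, y = 8. Substituting into each constraint:
  (1) 3(6) + (-8) = 10 ✓
  (2) 8 > 6 ✓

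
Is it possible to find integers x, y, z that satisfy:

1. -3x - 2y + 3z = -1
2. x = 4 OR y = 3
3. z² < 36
Yes

Take x = 4, y = -7, z = -1. Substituting into each constraint:
  (1) -3(4) - 2(-7) + 3(-1) = -1 ✓
  (2) x = 4, target 4 ✓ (first branch holds)
  (3) z² = (-1)² = 1, and 1 < 36 ✓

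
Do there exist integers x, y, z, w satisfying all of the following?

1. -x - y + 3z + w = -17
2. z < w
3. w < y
Yes

Take x = 13, y = 1, z = -1, w = 0. Substituting into each constraint:
  (1) (-13) + (-1) + 3(-1) + 0 = -17 ✓
  (2) -1 < 0 ✓
  (3) 0 < 1 ✓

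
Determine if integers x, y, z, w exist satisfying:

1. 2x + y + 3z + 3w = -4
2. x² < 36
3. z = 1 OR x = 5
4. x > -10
Yes

Take x = 5, y = -14, z = 0, w = 0. Substituting into each constraint:
  (1) 2(5) + (-14) + 3(0) + 3(0) = -4 ✓
  (2) x² = (5)² = 25, and 25 < 36 ✓
  (3) x = 5, target 5 ✓ (second branch holds)
  (4) 5 > -10 ✓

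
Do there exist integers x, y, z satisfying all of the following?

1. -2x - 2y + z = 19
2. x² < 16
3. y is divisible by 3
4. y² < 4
Yes

Take x = -1, y = 0, z = 17. Substituting into each constraint:
  (1) -2(-1) - 2(0) + 17 = 19 ✓
  (2) x² = (-1)² = 1, and 1 < 16 ✓
  (3) 0 = 3 × 0, remainder 0 ✓
  (4) y² = (0)² = 0, and 0 < 4 ✓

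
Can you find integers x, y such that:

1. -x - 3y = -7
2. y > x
Yes

Take x = 1, y = 2. Substituting into each constraint:
  (1) (-1) - 3(2) = -7 ✓
  (2) 2 > 1 ✓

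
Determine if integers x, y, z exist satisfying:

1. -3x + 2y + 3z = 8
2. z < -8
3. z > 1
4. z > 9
No

A contradictory subset is {z < -8, z > 1}. No integer assignment can satisfy these jointly:

  - z < -8: bounds one variable relative to a constant
  - z > 1: bounds one variable relative to a constant

Direct contradiction: the bounds on z require z ≥ 2 and z ≤ -9 simultaneously, which is empty.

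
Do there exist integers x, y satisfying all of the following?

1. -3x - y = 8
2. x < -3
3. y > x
Yes

Take x = -4, y = 4. Substituting into each constraint:
  (1) -3(-4) + (-4) = 8 ✓
  (2) -4 < -3 ✓
  (3) 4 > -4 ✓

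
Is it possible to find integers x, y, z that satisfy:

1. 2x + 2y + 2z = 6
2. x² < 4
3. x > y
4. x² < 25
Yes

Take x = 1, y = 0, z = 2. Substituting into each constraint:
  (1) 2(1) + 2(0) + 2(2) = 6 ✓
  (2) x² = (1)² = 1, and 1 < 4 ✓
  (3) 1 > 0 ✓
  (4) x² = (1)² = 1, and 1 < 25 ✓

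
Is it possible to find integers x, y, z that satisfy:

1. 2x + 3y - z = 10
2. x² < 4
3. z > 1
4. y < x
No

The full constraint system is jointly infeasible over the integers. Each constraint and what it forces:

  - 2x + 3y - z = 10: is a linear equation tying the variables together
  - x² < 4: restricts x to |x| ≤ 1
  - z > 1: bounds one variable relative to a constant
  - y < x: bounds one variable relative to another variable

Propagating the comparison: y < x and x ≤ 1 give y ≤ 0. Range argument: with x ∈ [-1, 1], y ∈ [−∞, 0], z ∈ [2, ∞], the left side of the equation is at most 0, but the right side is 10 > 0. No integer solution exists.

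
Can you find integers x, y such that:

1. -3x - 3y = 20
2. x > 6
No

Even the single constraint (-3x - 3y = 20) is infeasible over the integers.

  - -3x - 3y = 20: every term on the left is divisible by 3, so the LHS ≡ 0 (mod 3), but the RHS 20 is not — no integer solution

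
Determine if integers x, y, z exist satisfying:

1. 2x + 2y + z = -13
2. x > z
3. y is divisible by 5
Yes

Take x = -4, y = 0, z = -5. Substituting into each constraint:
  (1) 2(-4) + 2(0) + (-5) = -13 ✓
  (2) -4 > -5 ✓
  (3) 0 = 5 × 0, remainder 0 ✓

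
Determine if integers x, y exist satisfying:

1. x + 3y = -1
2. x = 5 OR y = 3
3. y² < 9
Yes

Take x = 5, y = -2. Substituting into each constraint:
  (1) 5 + 3(-2) = -1 ✓
  (2) x = 5, target 5 ✓ (first branch holds)
  (3) y² = (-2)² = 4, and 4 < 9 ✓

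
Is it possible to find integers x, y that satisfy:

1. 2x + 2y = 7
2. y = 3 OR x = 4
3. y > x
No

Even the single constraint (2x + 2y = 7) is infeasible over the integers.

  - 2x + 2y = 7: every term on the left is divisible by 2, so the LHS ≡ 0 (mod 2), but the RHS 7 is not — no integer solution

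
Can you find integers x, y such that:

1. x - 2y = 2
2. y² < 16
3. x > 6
Yes

Take x = 8, y = 3. Substituting into each constraint:
  (1) 8 - 2(3) = 2 ✓
  (2) y² = (3)² = 9, and 9 < 16 ✓
  (3) 8 > 6 ✓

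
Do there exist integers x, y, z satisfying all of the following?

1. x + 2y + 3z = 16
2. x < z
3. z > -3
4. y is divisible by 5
Yes

Take x = 1, y = 0, z = 5. Substituting into each constraint:
  (1) 1 + 2(0) + 3(5) = 16 ✓
  (2) 1 < 5 ✓
  (3) 5 > -3 ✓
  (4) 0 = 5 × 0, remainder 0 ✓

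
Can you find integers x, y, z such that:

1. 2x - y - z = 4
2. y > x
Yes

Take x = 0, y = 1, z = -5. Substituting into each constraint:
  (1) 2(0) + (-1) + 5 = 4 ✓
  (2) 1 > 0 ✓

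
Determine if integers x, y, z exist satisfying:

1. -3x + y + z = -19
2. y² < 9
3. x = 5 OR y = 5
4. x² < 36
Yes

Take x = 5, y = 0, z = -4. Substituting into each constraint:
  (1) -3(5) + 0 + (-4) = -19 ✓
  (2) y² = (0)² = 0, and 0 < 9 ✓
  (3) x = 5, target 5 ✓ (first branch holds)
  (4) x² = (5)² = 25, and 25 < 36 ✓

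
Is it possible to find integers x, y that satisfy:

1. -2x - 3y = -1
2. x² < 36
Yes

Take x = -1, y = 1. Substituting into each constraint:
  (1) -2(-1) - 3(1) = -1 ✓
  (2) x² = (-1)² = 1, and 1 < 36 ✓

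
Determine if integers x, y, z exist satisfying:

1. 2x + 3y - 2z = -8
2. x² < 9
Yes

Take x = 0, y = -2, z = 1. Substituting into each constraint:
  (1) 2(0) + 3(-2) - 2(1) = -8 ✓
  (2) x² = (0)² = 0, and 0 < 9 ✓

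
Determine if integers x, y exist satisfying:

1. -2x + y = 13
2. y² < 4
Yes

Take x = -7, y = -1. Substituting into each constraint:
  (1) -2(-7) + (-1) = 13 ✓
  (2) y² = (-1)² = 1, and 1 < 4 ✓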